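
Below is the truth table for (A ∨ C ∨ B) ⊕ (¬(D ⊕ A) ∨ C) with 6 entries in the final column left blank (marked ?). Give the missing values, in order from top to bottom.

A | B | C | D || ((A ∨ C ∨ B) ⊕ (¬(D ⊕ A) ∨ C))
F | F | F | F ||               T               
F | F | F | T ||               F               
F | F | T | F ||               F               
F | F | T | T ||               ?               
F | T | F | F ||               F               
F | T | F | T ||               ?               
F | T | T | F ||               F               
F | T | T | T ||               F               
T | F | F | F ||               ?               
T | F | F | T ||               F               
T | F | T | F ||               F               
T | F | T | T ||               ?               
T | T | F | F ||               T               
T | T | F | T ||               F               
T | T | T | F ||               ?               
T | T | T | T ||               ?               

Row A=F, B=F, C=T, D=T: (A ∨ C ∨ B) = T, (¬(D ⊕ A) ∨ C) = T, so ((A ∨ C ∨ B) ⊕ (¬(D ⊕ A) ∨ C)) = F.
Row A=F, B=T, C=F, D=T: (A ∨ C ∨ B) = T, (¬(D ⊕ A) ∨ C) = F, so ((A ∨ C ∨ B) ⊕ (¬(D ⊕ A) ∨ C)) = T.
Row A=T, B=F, C=F, D=F: (A ∨ C ∨ B) = T, (¬(D ⊕ A) ∨ C) = F, so ((A ∨ C ∨ B) ⊕ (¬(D ⊕ A) ∨ C)) = T.
Row A=T, B=F, C=T, D=T: (A ∨ C ∨ B) = T, (¬(D ⊕ A) ∨ C) = T, so ((A ∨ C ∨ B) ⊕ (¬(D ⊕ A) ∨ C)) = F.
Row A=T, B=T, C=T, D=F: (A ∨ C ∨ B) = T, (¬(D ⊕ A) ∨ C) = T, so ((A ∨ C ∨ B) ⊕ (¬(D ⊕ A) ∨ C)) = F.
Row A=T, B=T, C=T, D=T: (A ∨ C ∨ B) = T, (¬(D ⊕ A) ∨ C) = T, so ((A ∨ C ∨ B) ⊕ (¬(D ⊕ A) ∨ C)) = F.

F, T, T, F, F, F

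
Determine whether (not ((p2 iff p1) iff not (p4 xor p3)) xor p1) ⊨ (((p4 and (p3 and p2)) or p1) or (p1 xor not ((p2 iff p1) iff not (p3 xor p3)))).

no

p1 | p2 | p3 | p4 || φ | ψ
T  | T  | T  | T  || T | T
T  | T  | T  | F  || F | T
T  | T  | F  | T  || F | T
T  | T  | F  | F  || T | T
T  | F  | T  | T  || F | T
T  | F  | T  | F  || T | T
T  | F  | F  | T  || T | T
T  | F  | F  | F  || F | T
F  | T  | T  | T  || T | T
F  | T  | T  | F  || F | T
F  | T  | F  | T  || F | T
F  | T  | F  | F  || T | T
F  | F  | T  | T  || F | F
F  | F  | T  | F  || T | F
F  | F  | F  | T  || T | F
F  | F  | F  | F  || F | F
At p1=F, p2=F, p3=T, p4=F we have φ true but ψ false, so φ does not entail ψ.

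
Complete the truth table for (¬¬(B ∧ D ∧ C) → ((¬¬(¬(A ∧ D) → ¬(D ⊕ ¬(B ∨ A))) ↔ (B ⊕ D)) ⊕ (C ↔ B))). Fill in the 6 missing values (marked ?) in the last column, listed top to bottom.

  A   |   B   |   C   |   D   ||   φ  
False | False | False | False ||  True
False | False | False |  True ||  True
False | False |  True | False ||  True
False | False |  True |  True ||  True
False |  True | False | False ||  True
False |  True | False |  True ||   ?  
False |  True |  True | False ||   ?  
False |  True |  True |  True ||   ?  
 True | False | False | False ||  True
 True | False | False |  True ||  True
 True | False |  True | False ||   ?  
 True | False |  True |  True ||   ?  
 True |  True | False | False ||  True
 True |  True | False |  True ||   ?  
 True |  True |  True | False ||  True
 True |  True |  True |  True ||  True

True, True, False, True, True, True

Row A=False, B=True, C=False, D=True: ¬¬(B ∧ D ∧ C) = False, ((¬¬(¬(A ∧ D) → ¬(D ⊕ ¬(B ∨ A))) ↔ (B ⊕ D)) ⊕ (C ↔ B)) = True, so the formula = True.
Row A=False, B=True, C=True, D=False: ¬¬(B ∧ D ∧ C) = False, ((¬¬(¬(A ∧ D) → ¬(D ⊕ ¬(B ∨ A))) ↔ (B ⊕ D)) ⊕ (C ↔ B)) = False, so the formula = True.
Row A=False, B=True, C=True, D=True: ¬¬(B ∧ D ∧ C) = True, ((¬¬(¬(A ∧ D) → ¬(D ⊕ ¬(B ∨ A))) ↔ (B ⊕ D)) ⊕ (C ↔ B)) = False, so the formula = False.
Row A=True, B=False, C=True, D=False: ¬¬(B ∧ D ∧ C) = False, ((¬¬(¬(A ∧ D) → ¬(D ⊕ ¬(B ∨ A))) ↔ (B ⊕ D)) ⊕ (C ↔ B)) = False, so the formula = True.
Row A=True, B=False, C=True, D=True: ¬¬(B ∧ D ∧ C) = False, ((¬¬(¬(A ∧ D) → ¬(D ⊕ ¬(B ∨ A))) ↔ (B ⊕ D)) ⊕ (C ↔ B)) = True, so the formula = True.
Row A=True, B=True, C=False, D=True: ¬¬(B ∧ D ∧ C) = False, ((¬¬(¬(A ∧ D) → ¬(D ⊕ ¬(B ∨ A))) ↔ (B ⊕ D)) ⊕ (C ↔ B)) = False, so the formula = True.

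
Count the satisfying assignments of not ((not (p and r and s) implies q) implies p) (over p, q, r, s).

4

p  q  r  s  |  φ
F  F  F  F  |  F
F  F  F  T  |  F
F  F  T  F  |  F
F  F  T  T  |  F
F  T  F  F  |  T
F  T  F  T  |  T
F  T  T  F  |  T
F  T  T  T  |  T
T  F  F  F  |  F
T  F  F  T  |  F
T  F  T  F  |  F
T  F  T  T  |  F
T  T  F  F  |  F
T  T  F  T  |  F
T  T  T  F  |  F
T  T  T  T  |  F
The formula is true on 4 of the 16 rows.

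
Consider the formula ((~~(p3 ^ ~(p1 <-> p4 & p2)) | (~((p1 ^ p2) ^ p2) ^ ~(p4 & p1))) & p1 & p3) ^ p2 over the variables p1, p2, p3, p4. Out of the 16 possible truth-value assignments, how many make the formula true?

7

p1 | p2 | p3 | p4 || φ
1  | 1  | 1  | 1  || 0
1  | 1  | 1  | 0  || 0
1  | 1  | 0  | 1  || 1
1  | 1  | 0  | 0  || 1
1  | 0  | 1  | 1  || 0
1  | 0  | 1  | 0  || 1
1  | 0  | 0  | 1  || 0
1  | 0  | 0  | 0  || 0
0  | 1  | 1  | 1  || 1
0  | 1  | 1  | 0  || 1
0  | 1  | 0  | 1  || 1
0  | 1  | 0  | 0  || 1
0  | 0  | 1  | 1  || 0
0  | 0  | 1  | 0  || 0
0  | 0  | 0  | 1  || 0
0  | 0  | 0  | 0  || 0
The formula is true on 7 of the 16 rows.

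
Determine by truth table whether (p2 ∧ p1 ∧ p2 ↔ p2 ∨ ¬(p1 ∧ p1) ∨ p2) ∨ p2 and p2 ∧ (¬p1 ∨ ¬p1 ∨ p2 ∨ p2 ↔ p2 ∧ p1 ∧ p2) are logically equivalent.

p1 | p2 | φ | ψ
-- | -- | - | -
0  | 0  | 0 | 0
0  | 1  | 1 | 0
1  | 0  | 1 | 0
1  | 1  | 1 | 1
The columns differ at p1=0, p2=1 (φ=1, ψ=0), so they are not equivalent.

not equivalent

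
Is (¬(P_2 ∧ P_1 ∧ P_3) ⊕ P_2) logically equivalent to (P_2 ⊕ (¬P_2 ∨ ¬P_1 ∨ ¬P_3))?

P_1 | P_2 | P_3 | φ | ψ
--- | --- | --- | - | -
 0  |  0  |  0  | 1 | 1
 0  |  0  |  1  | 1 | 1
 0  |  1  |  0  | 0 | 0
 0  |  1  |  1  | 0 | 0
 1  |  0  |  0  | 1 | 1
 1  |  0  |  1  | 1 | 1
 1  |  1  |  0  | 0 | 0
 1  |  1  |  1  | 1 | 1
The columns for φ and ψ agree on every row, so they are logically equivalent.

equivalent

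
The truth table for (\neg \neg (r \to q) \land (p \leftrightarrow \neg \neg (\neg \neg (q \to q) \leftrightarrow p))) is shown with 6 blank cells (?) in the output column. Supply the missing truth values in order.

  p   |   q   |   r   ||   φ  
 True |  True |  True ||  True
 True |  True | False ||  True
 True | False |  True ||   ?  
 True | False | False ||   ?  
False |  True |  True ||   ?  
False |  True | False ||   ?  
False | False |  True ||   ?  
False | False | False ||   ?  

Row p=True, q=False, r=True: \neg \neg (r \to q) = False, (p \leftrightarrow \neg \neg (\neg \neg (q \to q) \leftrightarrow p)) = True, so the formula = False.
Row p=True, q=False, r=False: \neg \neg (r \to q) = True, (p \leftrightarrow \neg \neg (\neg \neg (q \to q) \leftrightarrow p)) = True, so the formula = True.
Row p=False, q=True, r=True: \neg \neg (r \to q) = True, (p \leftrightarrow \neg \neg (\neg \neg (q \to q) \leftrightarrow p)) = True, so the formula = True.
Row p=False, q=True, r=False: \neg \neg (r \to q) = True, (p \leftrightarrow \neg \neg (\neg \neg (q \to q) \leftrightarrow p)) = True, so the formula = True.
Row p=False, q=False, r=True: \neg \neg (r \to q) = False, (p \leftrightarrow \neg \neg (\neg \neg (q \to q) \leftrightarrow p)) = True, so the formula = False.
Row p=False, q=False, r=False: \neg \neg (r \to q) = True, (p \leftrightarrow \neg \neg (\neg \neg (q \to q) \leftrightarrow p)) = True, so the formula = True.

False, True, True, True, False, True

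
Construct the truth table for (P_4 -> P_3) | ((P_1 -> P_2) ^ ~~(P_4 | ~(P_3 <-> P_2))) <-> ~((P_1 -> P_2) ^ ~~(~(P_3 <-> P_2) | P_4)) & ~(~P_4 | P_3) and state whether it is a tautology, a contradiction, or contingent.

 P_1  |  P_2  |  P_3  |  P_4  ||   φ  
 True |  True |  True |  True || False
 True |  True |  True | False || False
 True |  True | False |  True || False
 True |  True | False | False || False
 True | False |  True |  True || False
 True | False |  True | False || False
 True | False | False |  True || False
 True | False | False | False || False
False |  True |  True |  True || False
False |  True |  True | False || False
False |  True | False |  True || False
False |  True | False | False || False
False | False |  True |  True || False
False | False |  True | False || False
False | False | False |  True || False
False | False | False | False || False
Every row is False, so the formula is a contradiction.

contradiction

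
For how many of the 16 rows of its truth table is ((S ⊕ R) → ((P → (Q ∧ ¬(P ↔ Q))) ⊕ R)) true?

P  Q  R  S  |  (S ⊕ R)  (P ↔ Q)  ¬(P ↔ Q)  (Q ∧ ¬(P ↔ Q))  (P → (Q ∧ ¬(P ↔ Q)))  ((P → (Q ∧ ¬(P ↔ Q))) ⊕ R)  φ
T  T  T  T  |     F        T        F            F                  F                        T               T
T  T  T  F  |     T        T        F            F                  F                        T               T
T  T  F  T  |     T        T        F            F                  F                        F               F
T  T  F  F  |     F        T        F            F                  F                        F               T
T  F  T  T  |     F        F        T            F                  F                        T               T
T  F  T  F  |     T        F        T            F                  F                        T               T
T  F  F  T  |     T        F        T            F                  F                        F               F
T  F  F  F  |     F        F        T            F                  F                        F               T
F  T  T  T  |     F        F        T            T                  T                        F               T
F  T  T  F  |     T        F        T            T                  T                        F               F
F  T  F  T  |     T        F        T            T                  T                        T               T
F  T  F  F  |     F        F        T            T                  T                        T               T
F  F  T  T  |     F        T        F            F                  T                        F               T
F  F  T  F  |     T        T        F            F                  T                        F               F
F  F  F  T  |     T        T        F            F                  T                        T               T
F  F  F  F  |     F        T        F            F                  T                        T               T
The formula is true on 12 of the 16 rows.

12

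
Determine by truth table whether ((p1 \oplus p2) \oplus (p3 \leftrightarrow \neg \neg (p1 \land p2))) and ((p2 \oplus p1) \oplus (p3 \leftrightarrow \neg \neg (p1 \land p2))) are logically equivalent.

equivalent

p1 | p2 | p3 || φ | ψ
1  | 1  | 1  || 1 | 1
1  | 1  | 0  || 0 | 0
1  | 0  | 1  || 1 | 1
1  | 0  | 0  || 0 | 0
0  | 1  | 1  || 1 | 1
0  | 1  | 0  || 0 | 0
0  | 0  | 1  || 0 | 0
0  | 0  | 0  || 1 | 1
The columns for φ and ψ agree on every row, so they are logically equivalent.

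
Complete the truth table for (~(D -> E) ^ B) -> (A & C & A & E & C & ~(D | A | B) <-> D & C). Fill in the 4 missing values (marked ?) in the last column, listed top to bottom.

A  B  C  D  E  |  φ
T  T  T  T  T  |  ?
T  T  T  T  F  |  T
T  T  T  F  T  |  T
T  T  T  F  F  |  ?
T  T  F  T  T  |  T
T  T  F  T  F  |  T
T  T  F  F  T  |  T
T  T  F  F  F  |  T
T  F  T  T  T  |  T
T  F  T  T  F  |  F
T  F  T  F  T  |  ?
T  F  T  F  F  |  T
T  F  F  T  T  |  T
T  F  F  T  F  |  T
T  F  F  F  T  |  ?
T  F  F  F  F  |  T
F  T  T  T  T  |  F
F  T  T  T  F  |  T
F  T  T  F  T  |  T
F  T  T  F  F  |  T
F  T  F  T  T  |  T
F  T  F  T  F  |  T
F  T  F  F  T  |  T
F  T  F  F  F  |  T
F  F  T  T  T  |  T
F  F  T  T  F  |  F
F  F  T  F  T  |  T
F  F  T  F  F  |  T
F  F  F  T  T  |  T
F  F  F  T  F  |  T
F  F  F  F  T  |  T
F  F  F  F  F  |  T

F, T, T, T

Row A=T, B=T, C=T, D=T, E=T: (~(D -> E) ^ B) = T, (A & C & A & E & C & ~(D | A | B) <-> D & C) = F, so the formula = F.
Row A=T, B=T, C=T, D=F, E=F: (~(D -> E) ^ B) = T, (A & C & A & E & C & ~(D | A | B) <-> D & C) = T, so the formula = T.
Row A=T, B=F, C=T, D=F, E=T: (~(D -> E) ^ B) = F, (A & C & A & E & C & ~(D | A | B) <-> D & C) = T, so the formula = T.
Row A=T, B=F, C=F, D=F, E=T: (~(D -> E) ^ B) = F, (A & C & A & E & C & ~(D | A | B) <-> D & C) = T, so the formula = T.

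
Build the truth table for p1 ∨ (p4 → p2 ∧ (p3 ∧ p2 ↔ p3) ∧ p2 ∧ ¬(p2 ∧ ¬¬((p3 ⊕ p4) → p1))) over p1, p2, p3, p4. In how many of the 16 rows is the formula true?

p1 | p2 | p3 | p4 || φ
0  | 0  | 0  | 0  || 1
0  | 0  | 0  | 1  || 0
0  | 0  | 1  | 0  || 1
0  | 0  | 1  | 1  || 0
0  | 1  | 0  | 0  || 1
0  | 1  | 0  | 1  || 1
0  | 1  | 1  | 0  || 1
0  | 1  | 1  | 1  || 0
1  | 0  | 0  | 0  || 1
1  | 0  | 0  | 1  || 1
1  | 0  | 1  | 0  || 1
1  | 0  | 1  | 1  || 1
1  | 1  | 0  | 0  || 1
1  | 1  | 0  | 1  || 1
1  | 1  | 1  | 0  || 1
1  | 1  | 1  | 1  || 1
The formula is true on 13 of the 16 rows.

13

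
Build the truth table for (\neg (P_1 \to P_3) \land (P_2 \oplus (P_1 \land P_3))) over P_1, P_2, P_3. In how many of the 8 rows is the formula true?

1

P_1 | P_2 | P_3 || φ
 1  |  1  |  1  || 0
 1  |  1  |  0  || 1
 1  |  0  |  1  || 0
 1  |  0  |  0  || 0
 0  |  1  |  1  || 0
 0  |  1  |  0  || 0
 0  |  0  |  1  || 0
 0  |  0  |  0  || 0
The formula is true on 1 of the 8 rows.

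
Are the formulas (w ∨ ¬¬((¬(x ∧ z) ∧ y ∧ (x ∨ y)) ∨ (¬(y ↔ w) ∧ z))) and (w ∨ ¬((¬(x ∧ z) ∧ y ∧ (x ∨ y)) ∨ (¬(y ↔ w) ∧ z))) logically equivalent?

x | y | z | w | φ | ψ
- | - | - | - | - | -
0 | 0 | 0 | 0 | 0 | 1
0 | 0 | 0 | 1 | 1 | 1
0 | 0 | 1 | 0 | 0 | 1
0 | 0 | 1 | 1 | 1 | 1
0 | 1 | 0 | 0 | 1 | 0
0 | 1 | 0 | 1 | 1 | 1
0 | 1 | 1 | 0 | 1 | 0
0 | 1 | 1 | 1 | 1 | 1
1 | 0 | 0 | 0 | 0 | 1
1 | 0 | 0 | 1 | 1 | 1
1 | 0 | 1 | 0 | 0 | 1
1 | 0 | 1 | 1 | 1 | 1
1 | 1 | 0 | 0 | 1 | 0
1 | 1 | 0 | 1 | 1 | 1
1 | 1 | 1 | 0 | 1 | 0
1 | 1 | 1 | 1 | 1 | 1
The columns differ at x=0, y=0, z=0, w=0 (φ=0, ψ=1), so they are not equivalent.

not equivalent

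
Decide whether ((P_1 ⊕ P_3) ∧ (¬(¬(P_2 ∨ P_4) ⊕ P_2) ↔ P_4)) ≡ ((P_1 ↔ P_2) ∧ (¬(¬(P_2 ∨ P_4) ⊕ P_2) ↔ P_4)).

P_1 | P_2 | P_3 | P_4 || φ | ψ
 1  |  1  |  1  |  1  || 0 | 0
 1  |  1  |  1  |  0  || 0 | 1
 1  |  1  |  0  |  1  || 0 | 0
 1  |  1  |  0  |  0  || 1 | 1
 1  |  0  |  1  |  1  || 0 | 0
 1  |  0  |  1  |  0  || 0 | 0
 1  |  0  |  0  |  1  || 1 | 0
 1  |  0  |  0  |  0  || 1 | 0
 0  |  1  |  1  |  1  || 0 | 0
 0  |  1  |  1  |  0  || 1 | 0
 0  |  1  |  0  |  1  || 0 | 0
 0  |  1  |  0  |  0  || 0 | 0
 0  |  0  |  1  |  1  || 1 | 1
 0  |  0  |  1  |  0  || 1 | 1
 0  |  0  |  0  |  1  || 0 | 1
 0  |  0  |  0  |  0  || 0 | 1
The columns differ at P_1=1, P_2=1, P_3=1, P_4=0 (φ=0, ψ=1), so they are not equivalent.

not equivalent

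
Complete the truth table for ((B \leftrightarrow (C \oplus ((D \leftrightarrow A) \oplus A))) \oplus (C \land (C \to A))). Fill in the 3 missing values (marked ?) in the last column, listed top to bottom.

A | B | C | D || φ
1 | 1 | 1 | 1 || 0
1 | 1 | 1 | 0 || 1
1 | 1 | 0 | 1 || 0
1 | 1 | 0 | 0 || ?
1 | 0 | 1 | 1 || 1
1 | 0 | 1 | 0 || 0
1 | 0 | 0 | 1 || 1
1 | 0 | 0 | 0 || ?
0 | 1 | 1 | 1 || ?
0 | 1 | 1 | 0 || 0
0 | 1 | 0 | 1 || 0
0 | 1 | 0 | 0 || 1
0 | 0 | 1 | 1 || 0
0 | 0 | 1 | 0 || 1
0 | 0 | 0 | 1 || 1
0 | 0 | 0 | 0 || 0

Row A=1, B=1, C=0, D=0: (B \leftrightarrow (C \oplus ((D \leftrightarrow A) \oplus A))) = 1, (C \land (C \to A)) = 0, so the formula = 1.
Row A=1, B=0, C=0, D=0: (B \leftrightarrow (C \oplus ((D \leftrightarrow A) \oplus A))) = 0, (C \land (C \to A)) = 0, so the formula = 0.
Row A=0, B=1, C=1, D=1: (B \leftrightarrow (C \oplus ((D \leftrightarrow A) \oplus A))) = 1, (C \land (C \to A)) = 0, so the formula = 1.

1, 0, 1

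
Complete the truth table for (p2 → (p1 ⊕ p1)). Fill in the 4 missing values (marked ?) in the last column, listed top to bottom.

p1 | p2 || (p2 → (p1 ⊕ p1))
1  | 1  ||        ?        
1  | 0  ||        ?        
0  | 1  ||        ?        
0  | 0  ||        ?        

Row p1=1, p2=1: (p1 ⊕ p1) = 0, so (p2 → (p1 ⊕ p1)) = 0.
Row p1=1, p2=0: (p1 ⊕ p1) = 0, so (p2 → (p1 ⊕ p1)) = 1.
Row p1=0, p2=1: (p1 ⊕ p1) = 0, so (p2 → (p1 ⊕ p1)) = 0.
Row p1=0, p2=0: (p1 ⊕ p1) = 0, so (p2 → (p1 ⊕ p1)) = 1.

0, 1, 0, 1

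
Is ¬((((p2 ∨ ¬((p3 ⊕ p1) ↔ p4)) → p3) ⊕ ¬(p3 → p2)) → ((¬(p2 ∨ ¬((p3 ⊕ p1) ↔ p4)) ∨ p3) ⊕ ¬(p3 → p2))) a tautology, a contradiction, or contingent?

contradiction

p1  p2  p3  p4  |  (p3 ⊕ p1)  ((p3 ⊕ p1) ↔ p4)  ¬((p3 ⊕ p1) ↔ p4)  (p2 ∨ ¬((p3 ⊕ p1) ↔ p4))  (p3 → p2)  ¬(p3 → p2)  ¬(p2 ∨ ¬((p3 ⊕ p1) ↔ p4))  φ
T   T   T   T   |      F             F                  T                     T                  T          F                   F              F
T   T   T   F   |      F             T                  F                     T                  T          F                   F              F
T   T   F   T   |      T             T                  F                     T                  T          F                   F              F
T   T   F   F   |      T             F                  T                     T                  T          F                   F              F
T   F   T   T   |      F             F                  T                     T                  F          T                   F              F
T   F   T   F   |      F             T                  F                     F                  F          T                   T              F
T   F   F   T   |      T             T                  F                     F                  T          F                   T              F
T   F   F   F   |      T             F                  T                     T                  T          F                   F              F
F   T   T   T   |      T             T                  F                     T                  T          F                   F              F
F   T   T   F   |      T             F                  T                     T                  T          F                   F              F
F   T   F   T   |      F             F                  T                     T                  T          F                   F              F
F   T   F   F   |      F             T                  F                     T                  T          F                   F              F
F   F   T   T   |      T             T                  F                     F                  F          T                   T              F
F   F   T   F   |      T             F                  T                     T                  F          T                   F              F
F   F   F   T   |      F             F                  T                     T                  T          F                   F              F
F   F   F   F   |      F             T                  F                     F                  T          F                   T              F
Every row is F, so the formula is a contradiction.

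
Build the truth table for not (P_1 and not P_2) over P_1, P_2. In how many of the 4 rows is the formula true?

3

P_1  P_2  |  not P_2  (P_1 and not P_2)  not (P_1 and not P_2)
 0    0   |     1             0                    1          
 0    1   |     0             0                    1          
 1    0   |     1             1                    0          
 1    1   |     0             0                    1          
The formula is true on 3 of the 4 rows.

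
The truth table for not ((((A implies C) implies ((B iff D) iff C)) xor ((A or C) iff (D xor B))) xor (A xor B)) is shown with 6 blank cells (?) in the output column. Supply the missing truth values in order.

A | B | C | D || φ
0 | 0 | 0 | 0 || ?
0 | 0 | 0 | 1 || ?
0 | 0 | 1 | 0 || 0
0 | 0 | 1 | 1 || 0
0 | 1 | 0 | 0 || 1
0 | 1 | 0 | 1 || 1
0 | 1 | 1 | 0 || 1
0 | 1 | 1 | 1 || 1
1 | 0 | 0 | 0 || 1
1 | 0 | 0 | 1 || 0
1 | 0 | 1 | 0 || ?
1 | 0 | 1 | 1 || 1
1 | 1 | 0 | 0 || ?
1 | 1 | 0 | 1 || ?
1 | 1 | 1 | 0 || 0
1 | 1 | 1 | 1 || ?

Row A=0, B=0, C=0, D=0: (((A implies C) implies ((B iff D) iff C)) xor ((A or C) iff (D xor B))) = 1, (A xor B) = 0, ((((A implies C) implies ((B iff D) iff C)) xor ((A or C) iff (D xor B))) xor (A xor B)) = 1, so the formula = 0.
Row A=0, B=0, C=0, D=1: (((A implies C) implies ((B iff D) iff C)) xor ((A or C) iff (D xor B))) = 1, (A xor B) = 0, ((((A implies C) implies ((B iff D) iff C)) xor ((A or C) iff (D xor B))) xor (A xor B)) = 1, so the formula = 0.
Row A=1, B=0, C=1, D=0: (((A implies C) implies ((B iff D) iff C)) xor ((A or C) iff (D xor B))) = 1, (A xor B) = 1, ((((A implies C) implies ((B iff D) iff C)) xor ((A or C) iff (D xor B))) xor (A xor B)) = 0, so the formula = 1.
Row A=1, B=1, C=0, D=0: (((A implies C) implies ((B iff D) iff C)) xor ((A or C) iff (D xor B))) = 0, (A xor B) = 0, ((((A implies C) implies ((B iff D) iff C)) xor ((A or C) iff (D xor B))) xor (A xor B)) = 0, so the formula = 1.
Row A=1, B=1, C=0, D=1: (((A implies C) implies ((B iff D) iff C)) xor ((A or C) iff (D xor B))) = 1, (A xor B) = 0, ((((A implies C) implies ((B iff D) iff C)) xor ((A or C) iff (D xor B))) xor (A xor B)) = 1, so the formula = 0.
Row A=1, B=1, C=1, D=1: (((A implies C) implies ((B iff D) iff C)) xor ((A or C) iff (D xor B))) = 1, (A xor B) = 0, ((((A implies C) implies ((B iff D) iff C)) xor ((A or C) iff (D xor B))) xor (A xor B)) = 1, so the formula = 0.

0, 0, 1, 1, 0, 0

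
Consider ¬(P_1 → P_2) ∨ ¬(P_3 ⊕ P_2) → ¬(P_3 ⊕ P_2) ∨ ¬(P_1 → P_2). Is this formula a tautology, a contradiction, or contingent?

 P_1    P_2    P_3   |    φ  
False  False  False  |   True
False  False   True  |   True
False   True  False  |   True
False   True   True  |   True
 True  False  False  |   True
 True  False   True  |   True
 True   True  False  |   True
 True   True   True  |   True
Every row is True, so the formula is a tautology.

tautology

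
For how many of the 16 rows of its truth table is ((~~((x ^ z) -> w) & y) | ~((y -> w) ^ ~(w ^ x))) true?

x | y | z | w | (x ^ z) | ((x ^ z) -> w) | ~((x ^ z) -> w) | ~~((x ^ z) -> w) | (~~((x ^ z) -> w) & y) | (y -> w) | (w ^ x) | ~(w ^ x) | ((y -> w) ^ ~(w ^ x)) | ~((y -> w) ^ ~(w ^ x)) | φ
- | - | - | - | ------- | -------------- | --------------- | ---------------- | ---------------------- | -------- | ------- | -------- | --------------------- | ---------------------- | -
1 | 1 | 1 | 1 |    0    |       1        |        0        |        1         |           1            |    1     |    0    |    1     |           0           |           1            | 1
1 | 1 | 1 | 0 |    0    |       1        |        0        |        1         |           1            |    0     |    1    |    0     |           0           |           1            | 1
1 | 1 | 0 | 1 |    1    |       1        |        0        |        1         |           1            |    1     |    0    |    1     |           0           |           1            | 1
1 | 1 | 0 | 0 |    1    |       0        |        1        |        0         |           0            |    0     |    1    |    0     |           0           |           1            | 1
1 | 0 | 1 | 1 |    0    |       1        |        0        |        1         |           0            |    1     |    0    |    1     |           0           |           1            | 1
1 | 0 | 1 | 0 |    0    |       1        |        0        |        1         |           0            |    1     |    1    |    0     |           1           |           0            | 0
1 | 0 | 0 | 1 |    1    |       1        |        0        |        1         |           0            |    1     |    0    |    1     |           0           |           1            | 1
1 | 0 | 0 | 0 |    1    |       0        |        1        |        0         |           0            |    1     |    1    |    0     |           1           |           0            | 0
0 | 1 | 1 | 1 |    1    |       1        |        0        |        1         |           1            |    1     |    1    |    0     |           1           |           0            | 1
0 | 1 | 1 | 0 |    1    |       0        |        1        |        0         |           0            |    0     |    0    |    1     |           1           |           0            | 0
0 | 1 | 0 | 1 |    0    |       1        |        0        |        1         |           1            |    1     |    1    |    0     |           1           |           0            | 1
0 | 1 | 0 | 0 |    0    |       1        |        0        |        1         |           1            |    0     |    0    |    1     |           1           |           0            | 1
0 | 0 | 1 | 1 |    1    |       1        |        0        |        1         |           0            |    1     |    1    |    0     |           1           |           0            | 0
0 | 0 | 1 | 0 |    1    |       0        |        1        |        0         |           0            |    1     |    0    |    1     |           0           |           1            | 1
0 | 0 | 0 | 1 |    0    |       1        |        0        |        1         |           0            |    1     |    1    |    0     |           1           |           0            | 0
0 | 0 | 0 | 0 |    0    |       1        |        0        |        1         |           0            |    1     |    0    |    1     |           0           |           1            | 1
The formula is true on 11 of the 16 rows.

11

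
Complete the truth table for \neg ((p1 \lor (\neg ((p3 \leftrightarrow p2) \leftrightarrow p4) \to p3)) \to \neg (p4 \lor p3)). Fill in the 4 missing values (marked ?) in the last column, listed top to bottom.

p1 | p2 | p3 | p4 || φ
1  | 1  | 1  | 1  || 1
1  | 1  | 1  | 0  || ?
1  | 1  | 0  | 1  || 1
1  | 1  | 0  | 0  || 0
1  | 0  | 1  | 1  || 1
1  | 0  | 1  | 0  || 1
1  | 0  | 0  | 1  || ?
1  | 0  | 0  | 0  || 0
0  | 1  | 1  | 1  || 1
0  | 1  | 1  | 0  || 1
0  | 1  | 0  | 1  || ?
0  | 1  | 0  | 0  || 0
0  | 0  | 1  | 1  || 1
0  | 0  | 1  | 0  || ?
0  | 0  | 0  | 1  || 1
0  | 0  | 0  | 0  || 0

1, 1, 0, 1

Row 2: (p1 \lor (\neg ((p3 \leftrightarrow p2) \leftrightarrow p4) \to p3)) = 1, \neg (p4 \lor p3) = 0, ((p1 \lor (\neg ((p3 \leftrightarrow p2) \leftrightarrow p4) \to p3)) \to \neg (p4 \lor p3)) = 0, so the formula = 1.
Row 7: (p1 \lor (\neg ((p3 \leftrightarrow p2) \leftrightarrow p4) \to p3)) = 1, \neg (p4 \lor p3) = 0, ((p1 \lor (\neg ((p3 \leftrightarrow p2) \leftrightarrow p4) \to p3)) \to \neg (p4 \lor p3)) = 0, so the formula = 1.
Row 11: (p1 \lor (\neg ((p3 \leftrightarrow p2) \leftrightarrow p4) \to p3)) = 0, \neg (p4 \lor p3) = 0, ((p1 \lor (\neg ((p3 \leftrightarrow p2) \leftrightarrow p4) \to p3)) \to \neg (p4 \lor p3)) = 1, so the formula = 0.
Row 14: (p1 \lor (\neg ((p3 \leftrightarrow p2) \leftrightarrow p4) \to p3)) = 1, \neg (p4 \lor p3) = 0, ((p1 \lor (\neg ((p3 \leftrightarrow p2) \leftrightarrow p4) \to p3)) \to \neg (p4 \lor p3)) = 0, so the formula = 1.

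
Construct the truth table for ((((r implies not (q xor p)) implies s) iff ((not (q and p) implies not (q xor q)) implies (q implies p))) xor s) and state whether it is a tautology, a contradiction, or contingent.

p | q | r | s || (q xor p) | not (q xor p) | (r implies not (q xor p)) | (q and p) | not (q and p) | (q xor q) | not (q xor q) | (q implies p) | φ
F | F | F | F ||     F     |       T       |             T             |     F     |       T       |     F     |       T       |       T       | F
F | F | F | T ||     F     |       T       |             T             |     F     |       T       |     F     |       T       |       T       | F
F | F | T | F ||     F     |       T       |             T             |     F     |       T       |     F     |       T       |       T       | F
F | F | T | T ||     F     |       T       |             T             |     F     |       T       |     F     |       T       |       T       | F
F | T | F | F ||     T     |       F       |             T             |     F     |       T       |     F     |       T       |       F       | T
F | T | F | T ||     T     |       F       |             T             |     F     |       T       |     F     |       T       |       F       | T
F | T | T | F ||     T     |       F       |             F             |     F     |       T       |     F     |       T       |       F       | F
F | T | T | T ||     T     |       F       |             F             |     F     |       T       |     F     |       T       |       F       | T
T | F | F | F ||     T     |       F       |             T             |     F     |       T       |     F     |       T       |       T       | F
T | F | F | T ||     T     |       F       |             T             |     F     |       T       |     F     |       T       |       T       | F
T | F | T | F ||     T     |       F       |             F             |     F     |       T       |     F     |       T       |       T       | T
T | F | T | T ||     T     |       F       |             F             |     F     |       T       |     F     |       T       |       T       | F
T | T | F | F ||     F     |       T       |             T             |     T     |       F       |     F     |       T       |       T       | F
T | T | F | T ||     F     |       T       |             T             |     T     |       F       |     F     |       T       |       T       | F
T | T | T | F ||     F     |       T       |             T             |     T     |       F       |     F     |       T       |       T       | F
T | T | T | T ||     F     |       T       |             T             |     T     |       F       |     F     |       T       |       T       | F
4 of 16 rows are T, so the formula is contingent.

contingent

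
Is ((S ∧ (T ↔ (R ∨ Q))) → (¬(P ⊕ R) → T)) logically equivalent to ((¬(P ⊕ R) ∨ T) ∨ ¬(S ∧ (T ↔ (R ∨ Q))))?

P  Q  R  S  T  |  φ  ψ
1  1  1  1  1  |  1  1
1  1  1  1  0  |  1  1
1  1  1  0  1  |  1  1
1  1  1  0  0  |  1  1
1  1  0  1  1  |  1  1
1  1  0  1  0  |  1  1
1  1  0  0  1  |  1  1
1  1  0  0  0  |  1  1
1  0  1  1  1  |  1  1
1  0  1  1  0  |  1  1
1  0  1  0  1  |  1  1
1  0  1  0  0  |  1  1
1  0  0  1  1  |  1  1
1  0  0  1  0  |  1  0
1  0  0  0  1  |  1  1
1  0  0  0  0  |  1  1
0  1  1  1  1  |  1  1
0  1  1  1  0  |  1  1
0  1  1  0  1  |  1  1
0  1  1  0  0  |  1  1
0  1  0  1  1  |  1  1
0  1  0  1  0  |  1  1
0  1  0  0  1  |  1  1
0  1  0  0  0  |  1  1
0  0  1  1  1  |  1  1
0  0  1  1  0  |  1  1
0  0  1  0  1  |  1  1
0  0  1  0  0  |  1  1
0  0  0  1  1  |  1  1
0  0  0  1  0  |  0  1
0  0  0  0  1  |  1  1
0  0  0  0  0  |  1  1
The columns differ at P=1, Q=0, R=0, S=1, T=0 (φ=1, ψ=0), so they are not equivalent.

not equivalent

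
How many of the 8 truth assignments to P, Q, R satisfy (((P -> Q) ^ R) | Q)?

6

  P      Q      R       (P -> Q)  ((P -> Q) ^ R)  (((P -> Q) ^ R) | Q)
 True   True   True       True        False               True        
 True   True  False       True         True               True        
 True  False   True      False         True               True        
 True  False  False      False        False              False        
False   True   True       True        False               True        
False   True  False       True         True               True        
False  False   True       True        False              False        
False  False  False       True         True               True        
The formula is true on 6 of the 8 rows.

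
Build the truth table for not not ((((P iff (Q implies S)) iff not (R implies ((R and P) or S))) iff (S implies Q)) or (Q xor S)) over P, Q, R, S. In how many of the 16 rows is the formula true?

P | Q | R | S | φ
- | - | - | - | -
1 | 1 | 1 | 1 | 0
1 | 1 | 1 | 0 | 1
1 | 1 | 0 | 1 | 0
1 | 1 | 0 | 0 | 1
1 | 0 | 1 | 1 | 1
1 | 0 | 1 | 0 | 0
1 | 0 | 0 | 1 | 1
1 | 0 | 0 | 0 | 0
0 | 1 | 1 | 1 | 1
0 | 1 | 1 | 0 | 1
0 | 1 | 0 | 1 | 1
0 | 1 | 0 | 0 | 1
0 | 0 | 1 | 1 | 1
0 | 0 | 1 | 0 | 0
0 | 0 | 0 | 1 | 1
0 | 0 | 0 | 0 | 1
The formula is true on 11 of the 16 rows.

11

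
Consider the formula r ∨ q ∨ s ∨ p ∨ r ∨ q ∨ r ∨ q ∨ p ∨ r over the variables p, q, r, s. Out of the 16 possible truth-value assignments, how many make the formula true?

p  q  r  s  |  (r ∨ q ∨ s)  (p ∨ r)  ((r ∨ q ∨ s) ∨ (p ∨ r))  (r ∨ q)  ((r ∨ q) ∨ p)  φ
T  T  T  T  |       T          T                T                T           T        T
T  T  T  F  |       T          T                T                T           T        T
T  T  F  T  |       T          T                T                T           T        T
T  T  F  F  |       T          T                T                T           T        T
T  F  T  T  |       T          T                T                T           T        T
T  F  T  F  |       T          T                T                T           T        T
T  F  F  T  |       T          T                T                F           T        T
T  F  F  F  |       F          T                T                F           T        T
F  T  T  T  |       T          T                T                T           T        T
F  T  T  F  |       T          T                T                T           T        T
F  T  F  T  |       T          F                T                T           T        T
F  T  F  F  |       T          F                T                T           T        T
F  F  T  T  |       T          T                T                T           T        T
F  F  T  F  |       T          T                T                T           T        T
F  F  F  T  |       T          F                T                F           F        T
F  F  F  F  |       F          F                F                F           F        F
The formula is true on 15 of the 16 rows.

15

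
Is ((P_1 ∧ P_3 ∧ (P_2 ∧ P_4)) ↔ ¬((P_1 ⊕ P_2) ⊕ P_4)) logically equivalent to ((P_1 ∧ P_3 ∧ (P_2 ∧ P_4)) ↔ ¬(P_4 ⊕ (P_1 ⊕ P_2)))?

P_1 | P_2 | P_3 | P_4 || φ | ψ
 1  |  1  |  1  |  1  || 0 | 0
 1  |  1  |  1  |  0  || 0 | 0
 1  |  1  |  0  |  1  || 1 | 1
 1  |  1  |  0  |  0  || 0 | 0
 1  |  0  |  1  |  1  || 0 | 0
 1  |  0  |  1  |  0  || 1 | 1
 1  |  0  |  0  |  1  || 0 | 0
 1  |  0  |  0  |  0  || 1 | 1
 0  |  1  |  1  |  1  || 0 | 0
 0  |  1  |  1  |  0  || 1 | 1
 0  |  1  |  0  |  1  || 0 | 0
 0  |  1  |  0  |  0  || 1 | 1
 0  |  0  |  1  |  1  || 1 | 1
 0  |  0  |  1  |  0  || 0 | 0
 0  |  0  |  0  |  1  || 1 | 1
 0  |  0  |  0  |  0  || 0 | 0
The columns for φ and ψ agree on every row, so they are logically equivalent.

equivalent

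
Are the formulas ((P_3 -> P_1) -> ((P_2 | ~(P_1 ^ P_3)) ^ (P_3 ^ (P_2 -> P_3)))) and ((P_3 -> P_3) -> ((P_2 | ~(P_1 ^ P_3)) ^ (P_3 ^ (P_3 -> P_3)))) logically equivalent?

not equivalent

P_1 | P_2 | P_3 | φ | ψ
--- | --- | --- | - | -
 0  |  0  |  0  | 0 | 0
 0  |  0  |  1  | 1 | 0
 0  |  1  |  0  | 1 | 0
 0  |  1  |  1  | 1 | 1
 1  |  0  |  0  | 1 | 1
 1  |  0  |  1  | 1 | 1
 1  |  1  |  0  | 1 | 0
 1  |  1  |  1  | 1 | 1
The columns differ at P_1=0, P_2=0, P_3=1 (φ=1, ψ=0), so they are not equivalent.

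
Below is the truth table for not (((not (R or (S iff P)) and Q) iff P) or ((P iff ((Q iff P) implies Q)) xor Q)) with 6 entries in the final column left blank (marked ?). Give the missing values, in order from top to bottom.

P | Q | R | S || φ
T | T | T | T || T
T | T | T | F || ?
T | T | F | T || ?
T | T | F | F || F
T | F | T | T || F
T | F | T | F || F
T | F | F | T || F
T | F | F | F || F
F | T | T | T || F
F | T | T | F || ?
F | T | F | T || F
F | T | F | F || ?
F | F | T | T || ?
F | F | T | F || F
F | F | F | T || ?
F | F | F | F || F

Row P=T, Q=T, R=T, S=F: ((not (R or (S iff P)) and Q) iff P) = F, ((P iff ((Q iff P) implies Q)) xor Q) = F, (((not (R or (S iff P)) and Q) iff P) or ((P iff ((Q iff P) implies Q)) xor Q)) = F, so the formula = T.
Row P=T, Q=T, R=F, S=T: ((not (R or (S iff P)) and Q) iff P) = F, ((P iff ((Q iff P) implies Q)) xor Q) = F, (((not (R or (S iff P)) and Q) iff P) or ((P iff ((Q iff P) implies Q)) xor Q)) = F, so the formula = T.
Row P=F, Q=T, R=T, S=F: ((not (R or (S iff P)) and Q) iff P) = T, ((P iff ((Q iff P) implies Q)) xor Q) = T, (((not (R or (S iff P)) and Q) iff P) or ((P iff ((Q iff P) implies Q)) xor Q)) = T, so the formula = F.
Row P=F, Q=T, R=F, S=F: ((not (R or (S iff P)) and Q) iff P) = T, ((P iff ((Q iff P) implies Q)) xor Q) = T, (((not (R or (S iff P)) and Q) iff P) or ((P iff ((Q iff P) implies Q)) xor Q)) = T, so the formula = F.
Row P=F, Q=F, R=T, S=T: ((not (R or (S iff P)) and Q) iff P) = T, ((P iff ((Q iff P) implies Q)) xor Q) = T, (((not (R or (S iff P)) and Q) iff P) or ((P iff ((Q iff P) implies Q)) xor Q)) = T, so the formula = F.
Row P=F, Q=F, R=F, S=T: ((not (R or (S iff P)) and Q) iff P) = T, ((P iff ((Q iff P) implies Q)) xor Q) = T, (((not (R or (S iff P)) and Q) iff P) or ((P iff ((Q iff P) implies Q)) xor Q)) = T, so the formula = F.

T, T, F, F, F, F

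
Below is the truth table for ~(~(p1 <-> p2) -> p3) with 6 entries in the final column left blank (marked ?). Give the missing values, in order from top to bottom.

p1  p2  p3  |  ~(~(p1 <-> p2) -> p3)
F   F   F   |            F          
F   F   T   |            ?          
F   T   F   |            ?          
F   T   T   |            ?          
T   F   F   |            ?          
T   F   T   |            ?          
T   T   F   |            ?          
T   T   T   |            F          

F, T, F, T, F, F

Row p1=F, p2=F, p3=T: ~(p1 <-> p2) = F, (~(p1 <-> p2) -> p3) = T, so ~(~(p1 <-> p2) -> p3) = F.
Row p1=F, p2=T, p3=F: ~(p1 <-> p2) = T, (~(p1 <-> p2) -> p3) = F, so ~(~(p1 <-> p2) -> p3) = T.
Row p1=F, p2=T, p3=T: ~(p1 <-> p2) = T, (~(p1 <-> p2) -> p3) = T, so ~(~(p1 <-> p2) -> p3) = F.
Row p1=T, p2=F, p3=F: ~(p1 <-> p2) = T, (~(p1 <-> p2) -> p3) = F, so ~(~(p1 <-> p2) -> p3) = T.
Row p1=T, p2=F, p3=T: ~(p1 <-> p2) = T, (~(p1 <-> p2) -> p3) = T, so ~(~(p1 <-> p2) -> p3) = F.
Row p1=T, p2=T, p3=F: ~(p1 <-> p2) = F, (~(p1 <-> p2) -> p3) = T, so ~(~(p1 <-> p2) -> p3) = F.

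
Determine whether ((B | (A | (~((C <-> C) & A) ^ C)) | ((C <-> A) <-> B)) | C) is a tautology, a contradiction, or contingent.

tautology

A  B  C  |  φ
1  1  1  |  1
1  1  0  |  1
1  0  1  |  1
1  0  0  |  1
0  1  1  |  1
0  1  0  |  1
0  0  1  |  1
0  0  0  |  1
Every row is 1, so the formula is a tautology.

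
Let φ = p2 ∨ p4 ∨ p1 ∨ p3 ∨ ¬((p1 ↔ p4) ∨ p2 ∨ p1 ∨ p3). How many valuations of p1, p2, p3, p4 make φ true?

p1 | p2 | p3 | p4 | (p4 ∨ p1) | ((p4 ∨ p1) ∨ p3) | (p1 ↔ p4) | ((p1 ↔ p4) ∨ p2 ∨ p1 ∨ p3) | ¬((p1 ↔ p4) ∨ p2 ∨ p1 ∨ p3) | φ
-- | -- | -- | -- | --------- | ---------------- | --------- | -------------------------- | --------------------------- | -
1  | 1  | 1  | 1  |     1     |        1         |     1     |             1              |              0              | 1
1  | 1  | 1  | 0  |     1     |        1         |     0     |             1              |              0              | 1
1  | 1  | 0  | 1  |     1     |        1         |     1     |             1              |              0              | 1
1  | 1  | 0  | 0  |     1     |        1         |     0     |             1              |              0              | 1
1  | 0  | 1  | 1  |     1     |        1         |     1     |             1              |              0              | 1
1  | 0  | 1  | 0  |     1     |        1         |     0     |             1              |              0              | 1
1  | 0  | 0  | 1  |     1     |        1         |     1     |             1              |              0              | 1
1  | 0  | 0  | 0  |     1     |        1         |     0     |             1              |              0              | 1
0  | 1  | 1  | 1  |     1     |        1         |     0     |             1              |              0              | 1
0  | 1  | 1  | 0  |     0     |        1         |     1     |             1              |              0              | 1
0  | 1  | 0  | 1  |     1     |        1         |     0     |             1              |              0              | 1
0  | 1  | 0  | 0  |     0     |        0         |     1     |             1              |              0              | 1
0  | 0  | 1  | 1  |     1     |        1         |     0     |             1              |              0              | 1
0  | 0  | 1  | 0  |     0     |        1         |     1     |             1              |              0              | 1
0  | 0  | 0  | 1  |     1     |        1         |     0     |             0              |              1              | 1
0  | 0  | 0  | 0  |     0     |        0         |     1     |             1              |              0              | 0
The formula is true on 15 of the 16 rows.

15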